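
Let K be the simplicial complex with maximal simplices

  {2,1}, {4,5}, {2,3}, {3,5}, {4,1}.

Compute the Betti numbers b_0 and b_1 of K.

b_0 = 1, b_1 = 1.

K has 5 vertices, 5 edges.
rank ∂_0 = 0, rank ∂_1 = 4 ⇒ b_0 = 5 − 0 − 4 = 1; all invariant factors of ∂_1 are 1 so no torsion. So H_0 ≅ Z.
rank ∂_1 = 4, rank ∂_2 = 0 ⇒ b_1 = 5 − 4 − 0 = 1. So H_1 ≅ Z.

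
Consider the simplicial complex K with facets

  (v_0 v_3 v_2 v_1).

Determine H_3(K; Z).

H_3 = 0.

Fix the vertex order v_0 < v_1 < v_2 < v_3 and write every simplex with vertices in increasing order. Then dim K = 3 and the simplices of K are:

  0-simplices (4): [v_0], [v_1], [v_2], [v_3]
  1-simplices (6): [v_0,v_1], [v_0,v_2], [v_0,v_3], [v_1,v_2], [v_1,v_3], [v_2,v_3]
  2-simplices (4): [v_0,v_1,v_2], [v_0,v_1,v_3], [v_0,v_2,v_3], [v_1,v_2,v_3]
  3-simplices (1): [v_0,v_1,v_2,v_3]

giving chain groups C_0 ≅ Z^4, C_1 ≅ Z^6, C_2 ≅ Z^4, C_3 ≅ Z^1.

∂_1: C_1 → C_0 sends each edge [p,q] (with p < q) to q − p.
This gives a 4×6 integer matrix of rank 3; reducing to Smith normal form yields diagonal entries (1,1,1).

The boundary map ∂_2: C_2 → C_1 acts by ∂[p,q,r] = [q,r] − [p,r] + [p,q]. For instance
  ∂[v_0,v_1,v_2] = [v_1,v_2] − [v_0,v_2] + [v_0,v_1],
  ∂[v_0,v_2,v_3] = [v_2,v_3] − [v_0,v_3] + [v_0,v_2].
The resulting 6×4 matrix has rank 3, and its Smith normal form has invariant factors (1,1,1).

Boundary ∂_3: C_3 → C_2 sends each 3-simplex σ to the alternating sum Σ_i (−1)^i (σ with its i-th vertex removed). For instance
  ∂[v_0,v_1,v_2,v_3] = [v_1,v_2,v_3] − [v_0,v_2,v_3] + [v_0,v_1,v_3] − [v_0,v_1,v_2].
This gives a 4×1 integer matrix of rank 1; reducing to Smith normal form yields diagonal entries (1).

From H_k ≅ ker(∂_k) / im(∂_{k+1}) we obtain:

  H_3: rank ker ∂_3 − rank ∂_4 = (1 − 1) − 0 = 0, and there is no ∂_4, so H_3 = 0.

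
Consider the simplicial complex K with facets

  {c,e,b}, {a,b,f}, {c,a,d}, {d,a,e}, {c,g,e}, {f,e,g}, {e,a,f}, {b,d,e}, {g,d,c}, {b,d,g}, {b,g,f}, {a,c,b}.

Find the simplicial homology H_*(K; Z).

Order the vertices as a < b < c < d < e < f < g. Listing each simplex with vertices in this order, K has dimension 2 with simplices:

  0-simplices (7): a, b, c, d, e, f, g
  1-simplices (18): ab, ac, ad, ae, af, bc, bd, be, bf, bg, cd, ce, cg, de, dg, ef, eg, fg
  2-simplices (12): abc, abf, acd, ade, aef, bce, bde, bdg, bfg, cdg, ceg, efg

Hence C_0 ≅ Z^7, C_1 ≅ Z^18, C_2 ≅ Z^12.

The boundary map ∂_1: C_1 → C_0 is given by ∂[p,q] = [q] − [p].
The 7×18 boundary matrix has rank 6 and Smith normal form diag(1,1,1,1,1,1).

Boundary ∂_2: C_2 → C_1 sends each 2-simplex [p,q,r] to [q,r] − [p,r] + [p,q]. For instance
  ∂ceg = eg − cg + ce,
  ∂bfg = fg − bg + bf.
This gives a 18×12 integer matrix of rank 12; reducing to Smith normal form yields diagonal entries (1,1,1,1,1,1,1,1,1,1,1,2).

Computing H_k = (kernel of ∂_k) / (image of ∂_{k+1}):

  H_0: rank C_0 − rank ∂_1 = 7 − 6 = 1, and the invariant factors of ∂_1 are all 1, so H_0 ≅ Z.
  H_1: rank ker ∂_1 − rank ∂_2 = (18 − 6) − 12 = 0, and ∂_2 has invariant factor 2 > 1, so H_1 ≅ Z/2Z.
  H_2: rank ker ∂_2 − rank ∂_3 = (12 − 12) − 0 = 0, and there is no ∂_3, so H_2 ≅ 0.

As a check, the Euler characteristic is 7 − 18 + 12 = 1, which agrees with 1 − 0 + 0 = 1.

H_0 ≅ Z,  H_1 ≅ Z/2Z,  H_2 = 0.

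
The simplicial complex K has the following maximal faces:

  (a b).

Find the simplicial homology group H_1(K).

H_1 ≅ 0.

Take the total order a < b on the vertex set. Then K (dimension 1) consists of the simplices:

  0-simplices (2): a, b
  1-simplices (1): ab

Hence C_0 ≅ Z^2, C_1 ≅ Z^1.

The boundary map ∂_1: C_1 → C_0 sends each edge [p,q] (with p < q) to q − p. For instance
  ∂ab = b − a.
This gives a 2×1 integer matrix of rank 1; reducing to Smith normal form yields diagonal entries (1).

Computing H_k = (kernel of ∂_k) / (image of ∂_{k+1}):

  H_1: rank ker ∂_1 − rank ∂_2 = (1 − 1) − 0 = 0, and there is no ∂_2, so H_1 = 0.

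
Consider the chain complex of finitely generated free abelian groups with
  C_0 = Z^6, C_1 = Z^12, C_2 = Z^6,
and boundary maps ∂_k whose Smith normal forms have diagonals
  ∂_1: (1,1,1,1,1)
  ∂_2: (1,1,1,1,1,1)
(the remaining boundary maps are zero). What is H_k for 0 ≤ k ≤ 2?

H_0 ≅ Z,  H_1 ≅ Z,  H_2 = 0.

H_0: b_0 = 6 − 0 − 5 = 1; torsion from ∂_1 factors > 1: none. So H_0 ≅ Z.
H_1: b_1 = 12 − 5 − 6 = 1; torsion from ∂_2 factors > 1: none. So H_1 ≅ Z.
H_2: b_2 = 6 − 6 − 0 = 0; torsion from ∂_3 factors > 1: none. So H_2 ≅ 0.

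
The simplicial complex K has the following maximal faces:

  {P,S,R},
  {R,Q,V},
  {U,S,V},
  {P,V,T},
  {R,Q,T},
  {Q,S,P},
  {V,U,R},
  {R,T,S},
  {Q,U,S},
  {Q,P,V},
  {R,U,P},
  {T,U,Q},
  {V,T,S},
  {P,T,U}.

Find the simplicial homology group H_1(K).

Take the total order P < Q < R < S < T < U < V on the vertex set. Then K (dimension 2) consists of the simplices:

  0-simplices (7): P, Q, R, S, T, U, V
  1-simplices (21): PQ, PR, PS, PT, PU, PV, QR, QS, QT, QU, QV, RS, RT, RU, RV, ST, SU, SV, TU, TV, UV
  2-simplices (14): PQS, PQV, PRS, PRU, PTU, PTV, QRT, QRV, QSU, QTU, RST, RUV, STV, SUV

giving chain groups C_0 ≅ Z^7, C_1 ≅ Z^21, C_2 ≅ Z^14.

The boundary map ∂_1: C_1 → C_0 is given by ∂[p,q] = [q] − [p].
The resulting 7×21 matrix has rank 6, and its Smith normal form has invariant factors (1,1,1,1,1,1).

The boundary map ∂_2: C_2 → C_1 maps a triangle to the signed sum of its edges. For instance
  ∂QSU = SU − QU + QS,
  ∂PRS = RS − PS + PR.
As a 21×14 matrix over Z this has rank 13, with invariant factors (1,1,1,1,1,1,1,1,1,1,1,1,1).

Computing H_k = (kernel of ∂_k) / (image of ∂_{k+1}):

  H_1: rank ker ∂_1 − rank ∂_2 = (21 − 6) − 13 = 2, and the invariant factors of ∂_2 are all 1, so H_1 ≅ Z^2.

H_1 ≅ Z^2.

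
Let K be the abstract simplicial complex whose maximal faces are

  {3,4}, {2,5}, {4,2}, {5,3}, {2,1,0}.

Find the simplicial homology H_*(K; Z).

H_0 = Z,  H_1 = Z,  H_2 = 0.

Take the total order 0 < 1 < 2 < 3 < 4 < 5 on the vertex set. Then K (dimension 2) consists of the simplices:

  0-simplices (6): [0], [1], [2], [3], [4], [5]
  1-simplices (7): [0,1], [0,2], [1,2], [2,4], [2,5], [3,4], [3,5]
  2-simplices (1): [0,1,2]

giving chain groups C_0 ≅ Z^6, C_1 ≅ Z^7, C_2 ≅ Z^1.

The boundary map ∂_1: C_1 → C_0 sends each edge [p,q] (with p < q) to q − p. For instance
  ∂[0,2] = [2] − [0].
This gives a 6×7 integer matrix of rank 5; reducing to Smith normal form yields diagonal entries (1,1,1,1,1).

Boundary ∂_2: C_2 → C_1 maps a triangle to the signed sum of its edges. For instance
  ∂[0,1,2] = [1,2] − [0,2] + [0,1].
This gives a 7×1 integer matrix of rank 1; reducing to Smith normal form yields diagonal entries (1).

From H_k ≅ ker(∂_k) / im(∂_{k+1}) we obtain:

  H_0: rank C_0 − rank ∂_1 = 6 − 5 = 1, and the invariant factors of ∂_1 are all 1, so H_0 ≅ Z.
  H_1: rank ker ∂_1 − rank ∂_2 = (7 − 5) − 1 = 1, and the invariant factors of ∂_2 are all 1, so H_1 ≅ Z.
  H_2: rank ker ∂_2 − rank ∂_3 = (1 − 1) − 0 = 0, and there is no ∂_3, so H_2 ≅ 0.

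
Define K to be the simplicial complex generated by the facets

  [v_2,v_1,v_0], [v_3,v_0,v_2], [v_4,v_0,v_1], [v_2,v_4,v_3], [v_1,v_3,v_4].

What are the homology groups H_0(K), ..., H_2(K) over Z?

Take the total order v_0 < v_1 < v_2 < v_3 < v_4 on the vertex set. Then K (dimension 2) consists of the simplices:

  0-simplices (5): [v_0], [v_1], [v_2], [v_3], [v_4]
  1-simplices (10): [v_0,v_1], [v_0,v_2], [v_0,v_3], [v_0,v_4], [v_1,v_2], [v_1,v_3], [v_1,v_4], [v_2,v_3], [v_2,v_4], [v_3,v_4]
  2-simplices (5): [v_0,v_1,v_2], [v_0,v_1,v_4], [v_0,v_2,v_3], [v_1,v_3,v_4], [v_2,v_3,v_4]

so the chain groups are C_0 ≅ Z^5, C_1 ≅ Z^10, C_2 ≅ Z^5.

Boundary ∂_1: C_1 → C_0 maps an edge to its endpoints' difference, ∂[p,q] = q − p.
The 5×10 boundary matrix has rank 4 and Smith normal form diag(1,1,1,1).

The boundary map ∂_2: C_2 → C_1 maps a triangle to the signed sum of its edges. For instance
  ∂[v_0,v_2,v_3] = [v_2,v_3] − [v_0,v_3] + [v_0,v_2],
  ∂[v_0,v_1,v_2] = [v_1,v_2] − [v_0,v_2] + [v_0,v_1].
As a 10×5 matrix over Z this has rank 5, with invariant factors (1,1,1,1,1).

Now H_k = ker ∂_k / im ∂_{k+1}, so:

  H_0: rank C_0 − rank ∂_1 = 5 − 4 = 1, and the invariant factors of ∂_1 are all 1, so H_0 = Z.
  H_1: rank ker ∂_1 − rank ∂_2 = (10 − 4) − 5 = 1, and the invariant factors of ∂_2 are all 1, so H_1 = Z.
  H_2: rank ker ∂_2 − rank ∂_3 = (5 − 5) − 0 = 0, and there is no ∂_3, so H_2 = 0.

As a check, the Euler characteristic is 5 − 10 + 5 = 0, which agrees with 1 − 1 + 0 = 0.

H_0 ≅ Z,  H_1 ≅ Z,  H_2 = 0.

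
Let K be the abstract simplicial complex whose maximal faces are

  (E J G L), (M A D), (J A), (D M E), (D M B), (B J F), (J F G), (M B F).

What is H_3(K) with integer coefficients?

H_3 ≅ 0.

Take the total order A < B < D < E < F < G < J < L < M on the vertex set. Then K (dimension 3) consists of the simplices:

  0-simplices (9): A, B, D, E, F, G, J, L, M
  1-simplices (19): AD, AJ, AM, BD, BF, BJ, BM, DE, DM, EG, EJ, EL, EM, FG, FJ, FM, GJ, GL, JL
  2-simplices (10): ADM, BDM, BFJ, BFM, DEM, EGJ, EGL, EJL, FGJ, GJL
  3-simplices (1): EGJL

so the chain groups are C_0 ≅ Z^9, C_1 ≅ Z^19, C_2 ≅ Z^10, C_3 ≅ Z^1.

The boundary map ∂_1: C_1 → C_0 sends each edge [p,q] (with p < q) to q − p.
The 9×19 boundary matrix has rank 8 and Smith normal form diag(1,1,1,1,1,1,1,1).

Boundary ∂_2: C_2 → C_1 maps a triangle to the signed sum of its edges. For instance
  ∂DEM = EM − DM + DE,
  ∂BFJ = FJ − BJ + BF.
The resulting 19×10 matrix has rank 9, and its Smith normal form has invariant factors (1,1,1,1,1,1,1,1,1).

∂_3: C_3 → C_2 sends each 3-simplex σ to the alternating sum Σ_i (−1)^i (σ with its i-th vertex removed). For instance
  ∂EGJL = GJL − EJL + EGL − EGJ.
The 10×1 boundary matrix has rank 1 and Smith normal form diag(1).

Reading off H_k = ker ∂_k / im ∂_{k+1}:

  H_3: rank ker ∂_3 − rank ∂_4 = (1 − 1) − 0 = 0, and there is no ∂_4, so H_3 ≅ 0.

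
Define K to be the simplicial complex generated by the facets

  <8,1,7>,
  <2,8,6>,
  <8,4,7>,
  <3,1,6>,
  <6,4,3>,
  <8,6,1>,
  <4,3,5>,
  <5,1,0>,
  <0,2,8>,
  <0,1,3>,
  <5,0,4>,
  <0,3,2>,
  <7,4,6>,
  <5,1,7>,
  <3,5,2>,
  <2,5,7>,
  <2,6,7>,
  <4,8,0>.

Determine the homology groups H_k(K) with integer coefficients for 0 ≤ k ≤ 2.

We work with the vertex ordering 0 < 1 < 2 < 3 < 4 < 5 < 6 < 7 < 8. The simplices of K, each written with vertices in increasing order, are:

  0-simplices (9): [0], [1], [2], [3], [4], [5], [6], [7], [8]
  1-simplices (27): (27 of them)
  2-simplices (18): [0,1,3], [0,1,5], [0,2,3], [0,2,8], [0,4,5], [0,4,8], [1,3,6], [1,5,7], [1,6,8], [1,7,8], [2,3,5], [2,5,7], [2,6,7], [2,6,8], [3,4,5], [3,4,6], [4,6,7], [4,7,8]

giving chain groups C_0 ≅ Z^9, C_1 ≅ Z^27, C_2 ≅ Z^18.

∂_1: C_1 → C_0 is given by ∂[p,q] = [q] − [p].
This gives a 9×27 integer matrix of rank 8; reducing to Smith normal form yields diagonal entries (1,1,1,1,1,1,1,1).

Boundary ∂_2: C_2 → C_1 maps a triangle to the signed sum of its edges. For instance
  ∂[0,4,8] = [4,8] − [0,8] + [0,4],
  ∂[2,6,8] = [6,8] − [2,8] + [2,6].
As a 27×18 matrix over Z this has rank 18, with invariant factors (1,1,1,1,1,1,1,1,1,1,1,1,1,1,1,1,1,2).

Computing H_k = (kernel of ∂_k) / (image of ∂_{k+1}):

  H_0: rank C_0 − rank ∂_1 = 9 − 8 = 1, and the invariant factors of ∂_1 are all 1, so H_0 ≅ Z.
  H_1: rank ker ∂_1 − rank ∂_2 = (27 − 8) − 18 = 1, and ∂_2 has invariant factor 2 > 1, so H_1 ≅ Z ⊕ Z/2Z.
  H_2: rank ker ∂_2 − rank ∂_3 = (18 − 18) − 0 = 0, and there is no ∂_3, so H_2 ≅ 0.

(K is a triangulation of the Klein bottle.)

H_0 ≅ Z,  H_1 ≅ Z ⊕ Z/2Z,  H_2 = 0.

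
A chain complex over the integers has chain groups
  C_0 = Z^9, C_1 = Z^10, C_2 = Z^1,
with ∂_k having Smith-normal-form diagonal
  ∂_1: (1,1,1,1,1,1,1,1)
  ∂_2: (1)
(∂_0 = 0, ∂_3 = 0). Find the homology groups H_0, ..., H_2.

H_0 ≅ Z,  H_1 ≅ Z,  H_2 = 0.

H_0: b_0 = 9 − 0 − 8 = 1; torsion from ∂_1 factors > 1: none. So H_0 ≅ Z.
H_1: b_1 = 10 − 8 − 1 = 1; torsion from ∂_2 factors > 1: none. So H_1 ≅ Z.
H_2: b_2 = 1 − 1 − 0 = 0; torsion from ∂_3 factors > 1: none. So H_2 ≅ 0.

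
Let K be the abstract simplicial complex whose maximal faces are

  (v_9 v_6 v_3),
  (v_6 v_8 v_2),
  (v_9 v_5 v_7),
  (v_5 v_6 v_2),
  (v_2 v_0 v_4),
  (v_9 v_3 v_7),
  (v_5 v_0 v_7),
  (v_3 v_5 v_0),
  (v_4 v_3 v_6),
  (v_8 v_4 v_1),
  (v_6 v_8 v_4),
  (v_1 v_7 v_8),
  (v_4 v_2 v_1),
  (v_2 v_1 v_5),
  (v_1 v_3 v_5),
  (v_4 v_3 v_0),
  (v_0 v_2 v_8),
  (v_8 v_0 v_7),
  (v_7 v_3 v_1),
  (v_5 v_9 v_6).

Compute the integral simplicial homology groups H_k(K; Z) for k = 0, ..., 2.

H_0 = Z,  H_1 = Z ⊕ Z/2Z,  H_2 = 0.

Fix the vertex order v_0 < v_1 < v_2 < v_3 < v_4 < v_5 < v_6 < v_7 < v_8 < v_9 and write every simplex with vertices in increasing order. Then dim K = 2 and the simplices of K are:

  0-simplices (10): [v_0], [v_1], [v_2], [v_3], [v_4], [v_5], [v_6], [v_7], [v_8], [v_9]
  1-simplices (30): (30 of them)
  2-simplices (20): (20 of them)

giving chain groups C_0 ≅ Z^10, C_1 ≅ Z^30, C_2 ≅ Z^20.

The boundary map ∂_1: C_1 → C_0 maps an edge to its endpoints' difference, ∂[p,q] = q − p. For instance
  ∂[v_7,v_8] = [v_8] − [v_7].
This gives a 10×30 integer matrix of rank 9; reducing to Smith normal form yields diagonal entries (1,1,1,1,1,1,1,1,1).

The boundary map ∂_2: C_2 → C_1 maps a triangle to the signed sum of its edges. For instance
  ∂[v_1,v_3,v_5] = [v_3,v_5] − [v_1,v_5] + [v_1,v_3],
  ∂[v_0,v_3,v_5] = [v_3,v_5] − [v_0,v_5] + [v_0,v_3].
The resulting 30×20 matrix has rank 20, and its Smith normal form has invariant factors (1,1,1,1,1,1,1,1,1,1,1,1,1,1,1,1,1,1,1,2).

Computing H_k = (kernel of ∂_k) / (image of ∂_{k+1}):

  H_0: rank C_0 − rank ∂_1 = 10 − 9 = 1, and the invariant factors of ∂_1 are all 1, so H_0 ≅ Z.
  H_1: rank ker ∂_1 − rank ∂_2 = (30 − 9) − 20 = 1, and ∂_2 has invariant factor 2 > 1, so H_1 ≅ Z ⊕ Z/2Z.
  H_2: rank ker ∂_2 − rank ∂_3 = (20 − 20) − 0 = 0, and there is no ∂_3, so H_2 ≅ 0.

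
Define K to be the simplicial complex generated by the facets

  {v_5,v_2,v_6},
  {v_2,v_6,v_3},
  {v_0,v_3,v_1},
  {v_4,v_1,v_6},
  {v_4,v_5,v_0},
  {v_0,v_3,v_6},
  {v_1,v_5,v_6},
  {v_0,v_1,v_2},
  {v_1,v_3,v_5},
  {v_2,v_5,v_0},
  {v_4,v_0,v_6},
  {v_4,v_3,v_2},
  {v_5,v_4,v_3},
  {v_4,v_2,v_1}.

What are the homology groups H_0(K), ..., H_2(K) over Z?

H_0 = Z,  H_1 = Z^2,  H_2 = Z.

Take the total order v_0 < v_1 < v_2 < v_3 < v_4 < v_5 < v_6 on the vertex set. Then K (dimension 2) consists of the simplices:

  0-simplices (7): [v_0], [v_1], [v_2], [v_3], [v_4], [v_5], [v_6]
  1-simplices (21): (21 of them)
  2-simplices (14): (14 of them)

so the chain groups are C_0 ≅ Z^7, C_1 ≅ Z^21, C_2 ≅ Z^14.

∂_1: C_1 → C_0 maps an edge to its endpoints' difference, ∂[p,q] = q − p.
The resulting 7×21 matrix has rank 6, and its Smith normal form has invariant factors (1,1,1,1,1,1).

∂_2: C_2 → C_1 sends each 2-simplex [p,q,r] to [q,r] − [p,r] + [p,q]. For instance
  ∂[v_0,v_3,v_6] = [v_3,v_6] − [v_0,v_6] + [v_0,v_3],
  ∂[v_2,v_3,v_4] = [v_3,v_4] − [v_2,v_4] + [v_2,v_3].
The 21×14 boundary matrix has rank 13 and Smith normal form diag(1,1,1,1,1,1,1,1,1,1,1,1,1).

Now H_k = ker ∂_k / im ∂_{k+1}, so:

  H_0: rank C_0 − rank ∂_1 = 7 − 6 = 1, and the invariant factors of ∂_1 are all 1, so H_0 = Z.
  H_1: rank ker ∂_1 − rank ∂_2 = (21 − 6) − 13 = 2, and the invariant factors of ∂_2 are all 1, so H_1 = Z^2.
  H_2: rank ker ∂_2 − rank ∂_3 = (14 − 13) − 0 = 1, and there is no ∂_3, so H_2 = Z.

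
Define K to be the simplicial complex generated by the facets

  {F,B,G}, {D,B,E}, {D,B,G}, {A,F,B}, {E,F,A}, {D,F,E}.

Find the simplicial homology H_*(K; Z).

H_0 ≅ Z,  H_1 ≅ Z,  H_2 = 0.

Order the vertices as A < B < D < E < F < G. Listing each simplex with vertices in this order, K has dimension 2 with simplices:

  0-simplices (6): A, B, D, E, F, G
  1-simplices (12): AB, AE, AF, BD, BE, BF, BG, DE, DF, DG, EF, FG
  2-simplices (6): ABF, AEF, BDE, BDG, BFG, DEF

so the chain groups are C_0 ≅ Z^6, C_1 ≅ Z^12, C_2 ≅ Z^6.

The boundary map ∂_1: C_1 → C_0 maps an edge to its endpoints' difference, ∂[p,q] = q − p. For instance
  ∂BG = G − B.
The 6×12 boundary matrix has rank 5 and Smith normal form diag(1,1,1,1,1).

The boundary map ∂_2: C_2 → C_1 sends each 2-simplex [p,q,r] to [q,r] − [p,r] + [p,q]. For instance
  ∂BDG = DG − BG + BD,
  ∂DEF = EF − DF + DE.
As a 12×6 matrix over Z this has rank 6, with invariant factors (1,1,1,1,1,1).

Now H_k = ker ∂_k / im ∂_{k+1}, so:

  H_0: rank C_0 − rank ∂_1 = 6 − 5 = 1, and the invariant factors of ∂_1 are all 1, so H_0 = Z.
  H_1: rank ker ∂_1 − rank ∂_2 = (12 − 5) − 6 = 1, and the invariant factors of ∂_2 are all 1, so H_1 = Z.
  H_2: rank ker ∂_2 − rank ∂_3 = (6 − 6) − 0 = 0, and there is no ∂_3, so H_2 = 0.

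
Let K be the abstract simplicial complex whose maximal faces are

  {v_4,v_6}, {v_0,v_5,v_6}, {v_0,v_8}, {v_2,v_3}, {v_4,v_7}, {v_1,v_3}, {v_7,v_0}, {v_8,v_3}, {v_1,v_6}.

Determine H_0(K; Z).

H_0 ≅ Z.

K has 9 vertices, 11 edges, 1 triangle.
rank ∂_0 = 0, rank ∂_1 = 8 ⇒ b_0 = 9 − 0 − 8 = 1; all invariant factors of ∂_1 are 1 so no torsion. So H_0 ≅ Z.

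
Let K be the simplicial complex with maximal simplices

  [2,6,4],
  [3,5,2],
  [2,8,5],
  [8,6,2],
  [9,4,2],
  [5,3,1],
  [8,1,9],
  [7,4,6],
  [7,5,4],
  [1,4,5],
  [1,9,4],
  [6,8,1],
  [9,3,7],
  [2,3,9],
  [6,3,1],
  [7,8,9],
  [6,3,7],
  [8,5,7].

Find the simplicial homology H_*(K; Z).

H_0 = Z,  H_1 = Z^2,  H_2 = Z.

Take the total order 1 < 2 < 3 < 4 < 5 < 6 < 7 < 8 < 9 on the vertex set. Then K (dimension 2) consists of the simplices:

  0-simplices (9): [1], [2], [3], [4], [5], [6], [7], [8], [9]
  1-simplices (27): (27 of them)
  2-simplices (18): [1,3,5], [1,3,6], [1,4,5], [1,4,9], [1,6,8], [1,8,9], [2,3,5], [2,3,9], [2,4,6], [2,4,9], [2,5,8], [2,6,8], [3,6,7], [3,7,9], [4,5,7], [4,6,7], [5,7,8], [7,8,9]

so the chain groups are C_0 ≅ Z^9, C_1 ≅ Z^27, C_2 ≅ Z^18.

Boundary ∂_1: C_1 → C_0 sends each edge [p,q] (with p < q) to q − p. For instance
  ∂[3,6] = [6] − [3].
As a 9×27 matrix over Z this has rank 8, with invariant factors (1,1,1,1,1,1,1,1).

The boundary map ∂_2: C_2 → C_1 sends each 2-simplex [p,q,r] to [q,r] − [p,r] + [p,q]. For instance
  ∂[7,8,9] = [8,9] − [7,9] + [7,8],
  ∂[1,6,8] = [6,8] − [1,8] + [1,6].
The 27×18 boundary matrix has rank 17 and Smith normal form diag(1,1,1,1,1,1,1,1,1,1,1,1,1,1,1,1,1).

Computing H_k = (kernel of ∂_k) / (image of ∂_{k+1}):

  H_0: rank C_0 − rank ∂_1 = 9 − 8 = 1, and the invariant factors of ∂_1 are all 1, so H_0 ≅ Z.
  H_1: rank ker ∂_1 − rank ∂_2 = (27 − 8) − 17 = 2, and the invariant factors of ∂_2 are all 1, so H_1 ≅ Z^2.
  H_2: rank ker ∂_2 − rank ∂_3 = (18 − 17) − 0 = 1, and there is no ∂_3, so H_2 ≅ Z.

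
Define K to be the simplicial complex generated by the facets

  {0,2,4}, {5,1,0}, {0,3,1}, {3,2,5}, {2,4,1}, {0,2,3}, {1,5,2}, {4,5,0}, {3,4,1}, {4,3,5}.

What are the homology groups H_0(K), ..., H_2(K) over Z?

Fix the vertex order 0 < 1 < 2 < 3 < 4 < 5 and write every simplex with vertices in increasing order. Then dim K = 2 and the simplices of K are:

  0-simplices (6): [0], [1], [2], [3], [4], [5]
  1-simplices (15): [0,1], [0,2], [0,3], [0,4], [0,5], [1,2], [1,3], [1,4], [1,5], [2,3], [2,4], [2,5], [3,4], [3,5], [4,5]
  2-simplices (10): [0,1,3], [0,1,5], [0,2,3], [0,2,4], [0,4,5], [1,2,4], [1,2,5], [1,3,4], [2,3,5], [3,4,5]

Hence C_0 ≅ Z^6, C_1 ≅ Z^15, C_2 ≅ Z^10.

The boundary map ∂_1: C_1 → C_0 maps an edge to its endpoints' difference, ∂[p,q] = q − p.
This gives a 6×15 integer matrix of rank 5; reducing to Smith normal form yields diagonal entries (1,1,1,1,1).

∂_2: C_2 → C_1 maps a triangle to the signed sum of its edges. For instance
  ∂[2,3,5] = [3,5] − [2,5] + [2,3],
  ∂[0,1,3] = [1,3] − [0,3] + [0,1].
This gives a 15×10 integer matrix of rank 10; reducing to Smith normal form yields diagonal entries (1,1,1,1,1,1,1,1,1,2).

Now H_k = ker ∂_k / im ∂_{k+1}, so:

  H_0: rank C_0 − rank ∂_1 = 6 − 5 = 1, and the invariant factors of ∂_1 are all 1, so H_0 = Z.
  H_1: rank ker ∂_1 − rank ∂_2 = (15 − 5) − 10 = 0, and ∂_2 has invariant factor 2 > 1, so H_1 = Z/2Z.
  H_2: rank ker ∂_2 − rank ∂_3 = (10 − 10) − 0 = 0, and there is no ∂_3, so H_2 = 0.

H_0 ≅ Z,  H_1 ≅ Z/2Z,  H_2 = 0.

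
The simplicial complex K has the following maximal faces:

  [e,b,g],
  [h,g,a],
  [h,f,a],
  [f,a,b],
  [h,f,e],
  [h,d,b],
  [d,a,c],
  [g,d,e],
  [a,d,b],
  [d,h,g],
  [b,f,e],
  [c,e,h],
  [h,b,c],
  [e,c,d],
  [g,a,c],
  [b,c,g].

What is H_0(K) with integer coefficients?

H_0 = Z.

Fix the vertex order a < b < c < d < e < f < g < h and write every simplex with vertices in increasing order. Then dim K = 2 and the simplices of K are:

  0-simplices (8): a, b, c, d, e, f, g, h
  1-simplices (24): ab, ac, ad, af, ag, ah, bc, bd, be, bf, bg, bh, cd, ce, cg, ch, de, dg, dh, ef, eg, eh, fh, gh
  2-simplices (16): abd, abf, acd, acg, afh, agh, bcg, bch, bdh, bef, beg, cde, ceh, deg, dgh, efh

giving chain groups C_0 ≅ Z^8, C_1 ≅ Z^24, C_2 ≅ Z^16.

Boundary ∂_1: C_1 → C_0 maps an edge to its endpoints' difference, ∂[p,q] = q − p.
The 8×24 boundary matrix has rank 7 and Smith normal form diag(1,1,1,1,1,1,1).

The boundary map ∂_2: C_2 → C_1 sends each 2-simplex [p,q,r] to [q,r] − [p,r] + [p,q]. For instance
  ∂acd = cd − ad + ac,
  ∂cde = de − ce + cd.
The resulting 24×16 matrix has rank 15, and its Smith normal form has invariant factors (1,1,1,1,1,1,1,1,1,1,1,1,1,1,1).

Computing H_k = (kernel of ∂_k) / (image of ∂_{k+1}):

  H_0: rank C_0 − rank ∂_1 = 8 − 7 = 1, and the invariant factors of ∂_1 are all 1, so H_0 = Z.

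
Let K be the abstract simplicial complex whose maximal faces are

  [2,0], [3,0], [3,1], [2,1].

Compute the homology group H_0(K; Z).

H_0 ≅ Z.

Order the vertices as 0 < 1 < 2 < 3. Listing each simplex with vertices in this order, K has dimension 1 with simplices:

  0-simplices (4): [0], [1], [2], [3]
  1-simplices (4): [0,2], [0,3], [1,2], [1,3]

Hence C_0 ≅ Z^4, C_1 ≅ Z^4.

The boundary map ∂_1: C_1 → C_0 sends each edge [p,q] (with p < q) to q − p.
This gives a 4×4 integer matrix of rank 3; reducing to Smith normal form yields diagonal entries (1,1,1).

From H_k ≅ ker(∂_k) / im(∂_{k+1}) we obtain:

  H_0: rank C_0 − rank ∂_1 = 4 − 3 = 1, and the invariant factors of ∂_1 are all 1, so H_0 = Z.

(K is a triangulation of the circle S^1.)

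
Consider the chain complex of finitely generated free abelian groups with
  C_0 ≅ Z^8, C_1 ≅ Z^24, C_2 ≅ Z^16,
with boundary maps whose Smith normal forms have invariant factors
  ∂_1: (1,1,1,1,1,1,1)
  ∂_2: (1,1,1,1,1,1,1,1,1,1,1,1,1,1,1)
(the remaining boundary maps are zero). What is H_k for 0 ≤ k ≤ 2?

H_0: b_0 = 8 − 0 − 7 = 1; torsion from ∂_1 factors > 1: none. So H_0 ≅ Z.
H_1: b_1 = 24 − 7 − 15 = 2; torsion from ∂_2 factors > 1: none. So H_1 ≅ Z^2.
H_2: b_2 = 16 − 15 − 0 = 1; torsion from ∂_3 factors > 1: none. So H_2 ≅ Z.

H_0 ≅ Z,  H_1 ≅ Z^2,  H_2 ≅ Z.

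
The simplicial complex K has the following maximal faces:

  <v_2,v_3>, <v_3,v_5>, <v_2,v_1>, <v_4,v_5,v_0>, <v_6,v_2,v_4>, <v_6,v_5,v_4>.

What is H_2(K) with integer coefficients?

Take the total order v_0 < v_1 < v_2 < v_3 < v_4 < v_5 < v_6 on the vertex set. Then K (dimension 2) consists of the simplices:

  0-simplices (7): [v_0], [v_1], [v_2], [v_3], [v_4], [v_5], [v_6]
  1-simplices (10): [v_0,v_4], [v_0,v_5], [v_1,v_2], [v_2,v_3], [v_2,v_4], [v_2,v_6], [v_3,v_5], [v_4,v_5], [v_4,v_6], [v_5,v_6]
  2-simplices (3): [v_0,v_4,v_5], [v_2,v_4,v_6], [v_4,v_5,v_6]

Hence C_0 ≅ Z^7, C_1 ≅ Z^10, C_2 ≅ Z^3.

Boundary ∂_1: C_1 → C_0 sends each edge [p,q] (with p < q) to q − p.
As a 7×10 matrix over Z this has rank 6, with invariant factors (1,1,1,1,1,1).

The boundary map ∂_2: C_2 → C_1 maps a triangle to the signed sum of its edges. For instance
  ∂[v_0,v_4,v_5] = [v_4,v_5] − [v_0,v_5] + [v_0,v_4],
  ∂[v_2,v_4,v_6] = [v_4,v_6] − [v_2,v_6] + [v_2,v_4].
This gives a 10×3 integer matrix of rank 3; reducing to Smith normal form yields diagonal entries (1,1,1).

Computing H_k = (kernel of ∂_k) / (image of ∂_{k+1}):

  H_2: rank ker ∂_2 − rank ∂_3 = (3 − 3) − 0 = 0, and there is no ∂_3, so H_2 ≅ 0.

H_2 = 0.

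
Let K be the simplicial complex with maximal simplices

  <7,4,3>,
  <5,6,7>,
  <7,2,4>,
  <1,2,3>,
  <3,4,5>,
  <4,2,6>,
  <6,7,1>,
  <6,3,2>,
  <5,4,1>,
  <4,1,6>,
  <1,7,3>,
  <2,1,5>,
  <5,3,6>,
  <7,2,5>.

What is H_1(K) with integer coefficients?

We work with the vertex ordering 1 < 2 < 3 < 4 < 5 < 6 < 7. The simplices of K, each written with vertices in increasing order, are:

  0-simplices (7): [1], [2], [3], [4], [5], [6], [7]
  1-simplices (21): [1,2], [1,3], [1,4], [1,5], [1,6], [1,7], [2,3], [2,4], [2,5], [2,6], [2,7], [3,4], [3,5], [3,6], [3,7], [4,5], [4,6], [4,7], [5,6], [5,7], [6,7]
  2-simplices (14): [1,2,3], [1,2,5], [1,3,7], [1,4,5], [1,4,6], [1,6,7], [2,3,6], [2,4,6], [2,4,7], [2,5,7], [3,4,5], [3,4,7], [3,5,6], [5,6,7]

Hence C_0 ≅ Z^7, C_1 ≅ Z^21, C_2 ≅ Z^14.

The boundary map ∂_1: C_1 → C_0 sends each edge [p,q] (with p < q) to q − p.
This gives a 7×21 integer matrix of rank 6; reducing to Smith normal form yields diagonal entries (1,1,1,1,1,1).

∂_2: C_2 → C_1 acts by ∂[p,q,r] = [q,r] − [p,r] + [p,q]. For instance
  ∂[2,3,6] = [3,6] − [2,6] + [2,3],
  ∂[1,6,7] = [6,7] − [1,7] + [1,6].
The 21×14 boundary matrix has rank 13 and Smith normal form diag(1,1,1,1,1,1,1,1,1,1,1,1,1).

Reading off H_k = ker ∂_k / im ∂_{k+1}:

  H_1: rank ker ∂_1 − rank ∂_2 = (21 − 6) − 13 = 2, and the invariant factors of ∂_2 are all 1, so H_1 = Z^2.

H_1 = Z^2.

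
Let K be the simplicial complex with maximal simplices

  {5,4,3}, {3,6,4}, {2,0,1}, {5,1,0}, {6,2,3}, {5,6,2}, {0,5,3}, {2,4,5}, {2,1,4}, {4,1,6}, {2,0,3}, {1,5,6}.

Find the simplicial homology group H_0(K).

Take the total order 0 < 1 < 2 < 3 < 4 < 5 < 6 on the vertex set. Then K (dimension 2) consists of the simplices:

  0-simplices (7): [0], [1], [2], [3], [4], [5], [6]
  1-simplices (18): [0,1], [0,2], [0,3], [0,5], [1,2], [1,4], [1,5], [1,6], [2,3], [2,4], [2,5], [2,6], [3,4], [3,5], [3,6], [4,5], [4,6], [5,6]
  2-simplices (12): [0,1,2], [0,1,5], [0,2,3], [0,3,5], [1,2,4], [1,4,6], [1,5,6], [2,3,6], [2,4,5], [2,5,6], [3,4,5], [3,4,6]

Hence C_0 ≅ Z^7, C_1 ≅ Z^18, C_2 ≅ Z^12.

Boundary ∂_1: C_1 → C_0 is given by ∂[p,q] = [q] − [p]. For instance
  ∂[1,5] = [5] − [1].
As a 7×18 matrix over Z this has rank 6, with invariant factors (1,1,1,1,1,1).

∂_2: C_2 → C_1 sends each 2-simplex [p,q,r] to [q,r] − [p,r] + [p,q]. For instance
  ∂[2,3,6] = [3,6] − [2,6] + [2,3],
  ∂[1,2,4] = [2,4] − [1,4] + [1,2].
This gives a 18×12 integer matrix of rank 12; reducing to Smith normal form yields diagonal entries (1,1,1,1,1,1,1,1,1,1,1,2).

Reading off H_k = ker ∂_k / im ∂_{k+1}:

  H_0: rank C_0 − rank ∂_1 = 7 − 6 = 1, and the invariant factors of ∂_1 are all 1, so H_0 ≅ Z.

H_0 ≅ Z.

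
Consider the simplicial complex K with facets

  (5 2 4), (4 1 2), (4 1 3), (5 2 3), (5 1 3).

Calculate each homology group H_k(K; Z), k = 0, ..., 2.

Take the total order 1 < 2 < 3 < 4 < 5 on the vertex set. Then K (dimension 2) consists of the simplices:

  0-simplices (5): [1], [2], [3], [4], [5]
  1-simplices (10): [1,2], [1,3], [1,4], [1,5], [2,3], [2,4], [2,5], [3,4], [3,5], [4,5]
  2-simplices (5): [1,2,4], [1,3,4], [1,3,5], [2,3,5], [2,4,5]

giving chain groups C_0 ≅ Z^5, C_1 ≅ Z^10, C_2 ≅ Z^5.

Boundary ∂_1: C_1 → C_0 sends each edge [p,q] (with p < q) to q − p. For instance
  ∂[1,3] = [3] − [1].
As a 5×10 matrix over Z this has rank 4, with invariant factors (1,1,1,1).

∂_2: C_2 → C_1 sends each 2-simplex [p,q,r] to [q,r] − [p,r] + [p,q]. For instance
  ∂[2,4,5] = [4,5] − [2,5] + [2,4],
  ∂[1,2,4] = [2,4] − [1,4] + [1,2].
The resulting 10×5 matrix has rank 5, and its Smith normal form has invariant factors (1,1,1,1,1).

Computing H_k = (kernel of ∂_k) / (image of ∂_{k+1}):

  H_0: rank C_0 − rank ∂_1 = 5 − 4 = 1, and the invariant factors of ∂_1 are all 1, so H_0 ≅ Z.
  H_1: rank ker ∂_1 − rank ∂_2 = (10 − 4) − 5 = 1, and the invariant factors of ∂_2 are all 1, so H_1 ≅ Z.
  H_2: rank ker ∂_2 − rank ∂_3 = (5 − 5) − 0 = 0, and there is no ∂_3, so H_2 ≅ 0.

As a check, the Euler characteristic is 5 − 10 + 5 = 0, which agrees with 1 − 1 + 0 = 0.

H_0 ≅ Z,  H_1 ≅ Z,  H_2 = 0.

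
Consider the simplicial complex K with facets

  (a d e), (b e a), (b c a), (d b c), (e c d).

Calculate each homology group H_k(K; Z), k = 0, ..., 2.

H_0 = Z,  H_1 = Z,  H_2 = 0.

Take the total order a < b < c < d < e on the vertex set. Then K (dimension 2) consists of the simplices:

  0-simplices (5): a, b, c, d, e
  1-simplices (10): ab, ac, ad, ae, bc, bd, be, cd, ce, de
  2-simplices (5): abc, abe, ade, bcd, cde

Hence C_0 ≅ Z^5, C_1 ≅ Z^10, C_2 ≅ Z^5.

∂_1: C_1 → C_0 sends each edge [p,q] (with p < q) to q − p.
This gives a 5×10 integer matrix of rank 4; reducing to Smith normal form yields diagonal entries (1,1,1,1).

Boundary ∂_2: C_2 → C_1 maps a triangle to the signed sum of its edges. For instance
  ∂bcd = cd − bd + bc,
  ∂ade = de − ae + ad.
As a 10×5 matrix over Z this has rank 5, with invariant factors (1,1,1,1,1).

Now H_k = ker ∂_k / im ∂_{k+1}, so:

  H_0: rank C_0 − rank ∂_1 = 5 − 4 = 1, and the invariant factors of ∂_1 are all 1, so H_0 = Z.
  H_1: rank ker ∂_1 − rank ∂_2 = (10 − 4) − 5 = 1, and the invariant factors of ∂_2 are all 1, so H_1 = Z.
  H_2: rank ker ∂_2 − rank ∂_3 = (5 − 5) − 0 = 0, and there is no ∂_3, so H_2 = 0.

As a check, the Euler characteristic is 5 − 10 + 5 = 0, which agrees with 1 − 1 + 0 = 0.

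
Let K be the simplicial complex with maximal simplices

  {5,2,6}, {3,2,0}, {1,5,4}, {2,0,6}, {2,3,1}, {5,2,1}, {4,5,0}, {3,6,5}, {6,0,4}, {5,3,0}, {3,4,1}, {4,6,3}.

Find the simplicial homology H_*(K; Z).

H_0 ≅ Z,  H_1 ≅ Z/2Z,  H_2 = 0.

Order the vertices as 0 < 1 < 2 < 3 < 4 < 5 < 6. Listing each simplex with vertices in this order, K has dimension 2 with simplices:

  0-simplices (7): [0], [1], [2], [3], [4], [5], [6]
  1-simplices (18): [0,2], [0,3], [0,4], [0,5], [0,6], [1,2], [1,3], [1,4], [1,5], [2,3], [2,5], [2,6], [3,4], [3,5], [3,6], [4,5], [4,6], [5,6]
  2-simplices (12): [0,2,3], [0,2,6], [0,3,5], [0,4,5], [0,4,6], [1,2,3], [1,2,5], [1,3,4], [1,4,5], [2,5,6], [3,4,6], [3,5,6]

so the chain groups are C_0 ≅ Z^7, C_1 ≅ Z^18, C_2 ≅ Z^12.

The boundary map ∂_1: C_1 → C_0 maps an edge to its endpoints' difference, ∂[p,q] = q − p.
The 7×18 boundary matrix has rank 6 and Smith normal form diag(1,1,1,1,1,1).

∂_2: C_2 → C_1 sends each 2-simplex [p,q,r] to [q,r] − [p,r] + [p,q]. For instance
  ∂[0,4,6] = [4,6] − [0,6] + [0,4],
  ∂[3,5,6] = [5,6] − [3,6] + [3,5].
The 18×12 boundary matrix has rank 12 and Smith normal form diag(1,1,1,1,1,1,1,1,1,1,1,2).

Now H_k = ker ∂_k / im ∂_{k+1}, so:

  H_0: rank C_0 − rank ∂_1 = 7 − 6 = 1, and the invariant factors of ∂_1 are all 1, so H_0 = Z.
  H_1: rank ker ∂_1 − rank ∂_2 = (18 − 6) − 12 = 0, and ∂_2 has invariant factor 2 > 1, so H_1 = Z/2Z.
  H_2: rank ker ∂_2 − rank ∂_3 = (12 − 12) − 0 = 0, and there is no ∂_3, so H_2 = 0.

(K is a triangulation of the real projective plane RP^2.)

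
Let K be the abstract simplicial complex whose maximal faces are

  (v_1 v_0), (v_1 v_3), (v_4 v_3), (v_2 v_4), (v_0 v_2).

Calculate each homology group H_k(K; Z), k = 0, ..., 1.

Take the total order v_0 < v_1 < v_2 < v_3 < v_4 on the vertex set. Then K (dimension 1) consists of the simplices:

  0-simplices (5): [v_0], [v_1], [v_2], [v_3], [v_4]
  1-simplices (5): [v_0,v_1], [v_0,v_2], [v_1,v_3], [v_2,v_4], [v_3,v_4]

so the chain groups are C_0 ≅ Z^5, C_1 ≅ Z^5.

Boundary ∂_1: C_1 → C_0 maps an edge to its endpoints' difference, ∂[p,q] = q − p. For instance
  ∂[v_3,v_4] = [v_4] − [v_3].
The 5×5 boundary matrix has rank 4 and Smith normal form diag(1,1,1,1).

From H_k ≅ ker(∂_k) / im(∂_{k+1}) we obtain:

  H_0: rank C_0 − rank ∂_1 = 5 − 4 = 1, and the invariant factors of ∂_1 are all 1, so H_0 = Z.
  H_1: rank ker ∂_1 − rank ∂_2 = (5 − 4) − 0 = 1, and there is no ∂_2, so H_1 = Z.

H_0 ≅ Z,  H_1 ≅ Z.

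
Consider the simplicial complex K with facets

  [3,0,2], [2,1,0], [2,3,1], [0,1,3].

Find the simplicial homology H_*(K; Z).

Order the vertices as 0 < 1 < 2 < 3. Listing each simplex with vertices in this order, K has dimension 2 with simplices:

  0-simplices (4): [0], [1], [2], [3]
  1-simplices (6): [0,1], [0,2], [0,3], [1,2], [1,3], [2,3]
  2-simplices (4): [0,1,2], [0,1,3], [0,2,3], [1,2,3]

giving chain groups C_0 ≅ Z^4, C_1 ≅ Z^6, C_2 ≅ Z^4.

∂_1: C_1 → C_0 is given by ∂[p,q] = [q] − [p].
As a 4×6 matrix over Z this has rank 3, with invariant factors (1,1,1).

∂_2: C_2 → C_1 maps a triangle to the signed sum of its edges. For instance
  ∂[0,2,3] = [2,3] − [0,3] + [0,2],
  ∂[1,2,3] = [2,3] − [1,3] + [1,2].
This gives a 6×4 integer matrix of rank 3; reducing to Smith normal form yields diagonal entries (1,1,1).

Computing H_k = (kernel of ∂_k) / (image of ∂_{k+1}):

  H_0: rank C_0 − rank ∂_1 = 4 − 3 = 1, and the invariant factors of ∂_1 are all 1, so H_0 = Z.
  H_1: rank ker ∂_1 − rank ∂_2 = (6 − 3) − 3 = 0, and the invariant factors of ∂_2 are all 1, so H_1 = 0.
  H_2: rank ker ∂_2 − rank ∂_3 = (4 − 3) − 0 = 1, and there is no ∂_3, so H_2 = Z.

As a check, the Euler characteristic is 4 − 6 + 4 = 2, which agrees with 1 − 0 + 1 = 2.
(K is a triangulation of the 2-sphere S^2.)

H_0 = Z,  H_1 = 0,  H_2 = Z.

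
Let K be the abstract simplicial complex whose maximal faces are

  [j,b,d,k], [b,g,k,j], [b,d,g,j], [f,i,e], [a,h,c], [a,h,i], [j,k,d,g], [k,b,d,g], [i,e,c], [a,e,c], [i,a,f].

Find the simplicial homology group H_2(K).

H_2 ≅ 0.

Fix the vertex order a < b < c < d < e < f < g < h < i < j < k and write every simplex with vertices in increasing order. Then dim K = 3 and the simplices of K are:

  0-simplices (11): a, b, c, d, e, f, g, h, i, j, k
  1-simplices (22): ac, ae, af, ah, ai, bd, bg, bj, bk, ce, ch, ci, dg, dj, dk, ef, ei, fi, gj, gk, hi, jk
  2-simplices (16): ace, ach, afi, ahi, bdg, bdj, bdk, bgj, bgk, bjk, cei, dgj, dgk, djk, efi, gjk
  3-simplices (5): bdgj, bdgk, bdjk, bgjk, dgjk

Hence C_0 ≅ Z^11, C_1 ≅ Z^22, C_2 ≅ Z^16, C_3 ≅ Z^5.

∂_1: C_1 → C_0 sends each edge [p,q] (with p < q) to q − p.
As a 11×22 matrix over Z this has rank 9, with invariant factors (1,1,1,1,1,1,1,1,1).

∂_2: C_2 → C_1 acts by ∂[p,q,r] = [q,r] − [p,r] + [p,q]. For instance
  ∂dgk = gk − dk + dg,
  ∂ahi = hi − ai + ah.
The 22×16 boundary matrix has rank 12 and Smith normal form diag(1,1,1,1,1,1,1,1,1,1,1,1).

Boundary ∂_3: C_3 → C_2 sends each 3-simplex σ to the alternating sum Σ_i (−1)^i (σ with its i-th vertex removed). For instance
  ∂bgjk = gjk − bjk + bgk − bgj,
  ∂bdgk = dgk − bgk + bdk − bdg.
The resulting 16×5 matrix has rank 4, and its Smith normal form has invariant factors (1,1,1,1).

From H_k ≅ ker(∂_k) / im(∂_{k+1}) we obtain:

  H_2: rank ker ∂_2 − rank ∂_3 = (16 − 12) − 4 = 0, and the invariant factors of ∂_3 are all 1, so H_2 ≅ 0.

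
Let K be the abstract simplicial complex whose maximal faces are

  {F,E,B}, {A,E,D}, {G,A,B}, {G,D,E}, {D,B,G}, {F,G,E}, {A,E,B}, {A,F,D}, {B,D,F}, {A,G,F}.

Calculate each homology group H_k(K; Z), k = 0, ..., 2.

Take the total order A < B < D < E < F < G on the vertex set. Then K (dimension 2) consists of the simplices:

  0-simplices (6): A, B, D, E, F, G
  1-simplices (15): AB, AD, AE, AF, AG, BD, BE, BF, BG, DE, DF, DG, EF, EG, FG
  2-simplices (10): ABE, ABG, ADE, ADF, AFG, BDF, BDG, BEF, DEG, EFG

Hence C_0 ≅ Z^6, C_1 ≅ Z^15, C_2 ≅ Z^10.

The boundary map ∂_1: C_1 → C_0 sends each edge [p,q] (with p < q) to q − p. For instance
  ∂AF = F − A.
As a 6×15 matrix over Z this has rank 5, with invariant factors (1,1,1,1,1).

The boundary map ∂_2: C_2 → C_1 sends each 2-simplex [p,q,r] to [q,r] − [p,r] + [p,q]. For instance
  ∂ADF = DF − AF + AD,
  ∂BDF = DF − BF + BD.
This gives a 15×10 integer matrix of rank 10; reducing to Smith normal form yields diagonal entries (1,1,1,1,1,1,1,1,1,2).

Computing H_k = (kernel of ∂_k) / (image of ∂_{k+1}):

  H_0: rank C_0 − rank ∂_1 = 6 − 5 = 1, and the invariant factors of ∂_1 are all 1, so H_0 = Z.
  H_1: rank ker ∂_1 − rank ∂_2 = (15 − 5) − 10 = 0, and ∂_2 has invariant factor 2 > 1, so H_1 = Z/2.
  H_2: rank ker ∂_2 − rank ∂_3 = (10 − 10) − 0 = 0, and there is no ∂_3, so H_2 = 0.

H_0 = Z,  H_1 = Z/2,  H_2 = 0.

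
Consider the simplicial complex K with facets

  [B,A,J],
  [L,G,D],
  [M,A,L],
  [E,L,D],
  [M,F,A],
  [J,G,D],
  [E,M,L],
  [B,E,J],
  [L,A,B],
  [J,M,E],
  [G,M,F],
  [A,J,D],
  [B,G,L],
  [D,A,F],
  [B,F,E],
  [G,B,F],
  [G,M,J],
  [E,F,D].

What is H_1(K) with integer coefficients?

Fix the vertex order A < B < D < E < F < G < J < L < M and write every simplex with vertices in increasing order. Then dim K = 2 and the simplices of K are:

  0-simplices (9): A, B, D, E, F, G, J, L, M
  1-simplices (27): AB, AD, AF, AJ, AL, AM, BE, BF, BG, BJ, BL, DE, DF, DG, DJ, DL, EF, EJ, EL, EM, FG, FM, GJ, GL, GM, JM, LM
  2-simplices (18): ABJ, ABL, ADF, ADJ, AFM, ALM, BEF, BEJ, BFG, BGL, DEF, DEL, DGJ, DGL, EJM, ELM, FGM, GJM

so the chain groups are C_0 ≅ Z^9, C_1 ≅ Z^27, C_2 ≅ Z^18.

The boundary map ∂_1: C_1 → C_0 sends each edge [p,q] (with p < q) to q − p. For instance
  ∂AM = M − A.
As a 9×27 matrix over Z this has rank 8, with invariant factors (1,1,1,1,1,1,1,1).

Boundary ∂_2: C_2 → C_1 maps a triangle to the signed sum of its edges. For instance
  ∂DEF = EF − DF + DE,
  ∂DGL = GL − DL + DG.
The resulting 27×18 matrix has rank 17, and its Smith normal form has invariant factors (1,1,1,1,1,1,1,1,1,1,1,1,1,1,1,1,1).

Reading off H_k = ker ∂_k / im ∂_{k+1}:

  H_1: rank ker ∂_1 − rank ∂_2 = (27 − 8) − 17 = 2, and the invariant factors of ∂_2 are all 1, so H_1 ≅ Z^2.

(K is a triangulation of the torus T^2.)

H_1 = Z^2.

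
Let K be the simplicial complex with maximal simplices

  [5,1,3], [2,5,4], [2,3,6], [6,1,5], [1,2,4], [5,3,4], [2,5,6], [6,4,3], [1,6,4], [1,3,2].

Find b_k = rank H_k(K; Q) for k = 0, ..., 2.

We work with the vertex ordering 1 < 2 < 3 < 4 < 5 < 6. The simplices of K, each written with vertices in increasing order, are:

  0-simplices (6): [1], [2], [3], [4], [5], [6]
  1-simplices (15): [1,2], [1,3], [1,4], [1,5], [1,6], [2,3], [2,4], [2,5], [2,6], [3,4], [3,5], [3,6], [4,5], [4,6], [5,6]
  2-simplices (10): [1,2,3], [1,2,4], [1,3,5], [1,4,6], [1,5,6], [2,3,6], [2,4,5], [2,5,6], [3,4,5], [3,4,6]

so the chain groups are C_0 ≅ Z^6, C_1 ≅ Z^15, C_2 ≅ Z^10.

Boundary ∂_1: C_1 → C_0 maps an edge to its endpoints' difference, ∂[p,q] = q − p. For instance
  ∂[3,5] = [5] − [3].
The resulting 6×15 matrix has rank 5, and its Smith normal form has invariant factors (1,1,1,1,1).

∂_2: C_2 → C_1 maps a triangle to the signed sum of its edges. For instance
  ∂[1,2,4] = [2,4] − [1,4] + [1,2],
  ∂[3,4,6] = [4,6] − [3,6] + [3,4].
The 15×10 boundary matrix has rank 10 and Smith normal form diag(1,1,1,1,1,1,1,1,1,2).

Now H_k = ker ∂_k / im ∂_{k+1}, so:

  H_0: rank C_0 − rank ∂_1 = 6 − 5 = 1, and the invariant factors of ∂_1 are all 1, so H_0 = Z.
  H_1: rank ker ∂_1 − rank ∂_2 = (15 − 5) − 10 = 0, and ∂_2 has invariant factor 2 > 1, so H_1 = Z/2.
  H_2: rank ker ∂_2 − rank ∂_3 = (10 − 10) − 0 = 0, and there is no ∂_3, so H_2 = 0.

As a check, the Euler characteristic is 6 − 15 + 10 = 1, which agrees with 1 − 0 + 0 = 1.

Hence the Betti numbers are b_0 = 1, b_1 = 0, b_2 = 0.

b_0 = 1, b_1 = 0, b_2 = 0.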